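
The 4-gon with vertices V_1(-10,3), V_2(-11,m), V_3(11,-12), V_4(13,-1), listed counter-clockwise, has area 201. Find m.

Write out the shoelace sum; only the two edges meeting at V_2 involve m:
2·Area = [((-10)·m − (-11)·3) + ((-11)·(-12) − 11·m)] + 174
       = -21·m + 339 = 402
⇒ m = -3.

-3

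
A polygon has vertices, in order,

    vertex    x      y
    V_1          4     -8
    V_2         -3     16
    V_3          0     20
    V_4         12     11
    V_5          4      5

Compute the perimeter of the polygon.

|V_1V_2| = √((-7)² + (24)²) = √625 = 25
|V_2V_3| = √((3)² + (4)²) = √25 = 5
|V_3V_4| = √((12)² + (-9)²) = √225 = 15
|V_4V_5| = √((-8)² + (-6)²) = √100 = 10
|V_5V_1| = √((0)² + (-13)²) = √169 = 13
Perimeter = 25 + 5 + 15 + 10 + 13 = 68.

68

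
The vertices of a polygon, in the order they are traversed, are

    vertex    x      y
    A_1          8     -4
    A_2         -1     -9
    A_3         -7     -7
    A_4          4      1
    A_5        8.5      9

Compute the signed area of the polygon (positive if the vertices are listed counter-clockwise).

-94.75

Apply the surveyor's formula: 2A = Σ (x_i·y_{i+1} − x_{i+1}·y_i), indices taken mod 5.
A_1→A_2: (8)(-9) − (-1)(-4) = -76
A_2→A_3: (-1)(-7) − (-7)(-9) = -56
A_3→A_4: (-7)(1) − (4)(-7) = 21
A_4→A_5: (4)(9) − (8.5)(1) = 27.5
A_5→A_1: (8.5)(-4) − (8)(9) = -106
Σ = -189.5
Signed area = Σ/2 = -94.75 (negative ⇒ clockwise traversal).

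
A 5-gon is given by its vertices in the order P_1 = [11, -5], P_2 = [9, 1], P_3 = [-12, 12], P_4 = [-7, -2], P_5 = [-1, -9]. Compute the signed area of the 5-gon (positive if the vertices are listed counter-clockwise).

P_1→P_2: (11)(1) − (9)(-5) = 56
P_2→P_3: (9)(12) − (-12)(1) = 120
P_3→P_4: (-12)(-2) − (-7)(12) = 108
P_4→P_5: (-7)(-9) − (-1)(-2) = 61
P_5→P_1: (-1)(-5) − (11)(-9) = 104
Σ = 449
Signed area = Σ/2 = 224.5 (positive ⇒ counter-clockwise traversal).

224.5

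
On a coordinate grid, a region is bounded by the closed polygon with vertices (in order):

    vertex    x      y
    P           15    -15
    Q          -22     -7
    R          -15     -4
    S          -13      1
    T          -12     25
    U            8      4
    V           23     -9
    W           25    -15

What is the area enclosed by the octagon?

757

Cross-terms: -435, -17, -67, -313, -248, -164, -120, -150  ⇒  Σ = -1514
Area = |Σ|/2 = 757.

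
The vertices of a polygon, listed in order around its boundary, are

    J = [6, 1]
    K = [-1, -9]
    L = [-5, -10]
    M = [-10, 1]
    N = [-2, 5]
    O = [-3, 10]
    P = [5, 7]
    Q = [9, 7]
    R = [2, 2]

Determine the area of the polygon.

175.5

Cross-terms: -53, -35, -105, -48, -5, -71, -28, 4, -10  ⇒  Σ = -351
Area = |Σ|/2 = 175.5.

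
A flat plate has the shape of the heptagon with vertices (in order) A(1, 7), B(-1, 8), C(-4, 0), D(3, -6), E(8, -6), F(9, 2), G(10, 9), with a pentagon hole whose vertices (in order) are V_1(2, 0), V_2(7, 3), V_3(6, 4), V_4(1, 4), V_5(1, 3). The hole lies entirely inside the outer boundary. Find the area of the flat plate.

Outer boundary:
Cross-terms: 15, 32, 24, 30, 70, 61, 61  ⇒  Σ = 293
Area = |Σ|/2 = 146.5.
Hole:
Apply the surveyor's formula: 2A = Σ (x_i·y_{i+1} − x_{i+1}·y_i), indices taken mod 5.
Σ = (6) + (10) + (20) + (-1) + (-6) = 29
Area = |Σ|/2 = 14.5.
Net area = 146.5 − 14.5 = 132.

132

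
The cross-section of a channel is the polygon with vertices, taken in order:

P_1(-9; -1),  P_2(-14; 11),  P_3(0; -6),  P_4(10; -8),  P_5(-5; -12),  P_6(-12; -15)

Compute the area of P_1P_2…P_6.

160.5

Apply Gauss's area formula: 2A = Σ (x_i·y_{i+1} − x_{i+1}·y_i), indices taken mod 6.
P_1→P_2: (-9)(11) − (-14)(-1) = -113
P_2→P_3: (-14)(-6) − (0)(11) = 84
P_3→P_4: (0)(-8) − (10)(-6) = 60
P_4→P_5: (10)(-12) − (-5)(-8) = -160
P_5→P_6: (-5)(-15) − (-12)(-12) = -69
P_6→P_1: (-12)(-1) − (-9)(-15) = -123
Σ = -321
Area = |Σ|/2 = 160.5.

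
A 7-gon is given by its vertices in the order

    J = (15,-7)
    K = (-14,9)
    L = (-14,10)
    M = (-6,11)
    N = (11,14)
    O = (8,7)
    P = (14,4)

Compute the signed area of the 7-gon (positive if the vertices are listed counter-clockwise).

-267.5

Apply the shoelace (surveyor's) formula: 2A = Σ (x_i·y_{i+1} − x_{i+1}·y_i), indices taken mod 7.
J→K: (15)(9) − (-14)(-7) = 37
K→L: (-14)(10) − (-14)(9) = -14
L→M: (-14)(11) − (-6)(10) = -94
M→N: (-6)(14) − (11)(11) = -205
N→O: (11)(7) − (8)(14) = -35
O→P: (8)(4) − (14)(7) = -66
P→J: (14)(-7) − (15)(4) = -158
Σ = -535
Signed area = Σ/2 = -267.5 (negative ⇒ clockwise traversal).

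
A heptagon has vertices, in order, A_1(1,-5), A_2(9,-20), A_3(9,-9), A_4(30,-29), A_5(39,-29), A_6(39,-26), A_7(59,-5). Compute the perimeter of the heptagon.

|A_1A_2| = √((8)² + (-15)²) = √289 = 17
|A_2A_3| = √((0)² + (11)²) = √121 = 11
|A_3A_4| = √((21)² + (-20)²) = √841 = 29
|A_4A_5| = √((9)² + (0)²) = √81 = 9
|A_5A_6| = √((0)² + (3)²) = √9 = 3
|A_6A_7| = √((20)² + (21)²) = √841 = 29
|A_7A_1| = √((-58)² + (0)²) = √3364 = 58
Perimeter = 17 + 11 + 29 + 9 + 3 + 29 + 58 = 156.

156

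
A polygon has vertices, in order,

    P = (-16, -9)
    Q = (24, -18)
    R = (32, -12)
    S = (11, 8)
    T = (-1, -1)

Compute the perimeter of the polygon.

112

|PQ| = √((40)² + (-9)²) = √1681 = 41
|QR| = √((8)² + (6)²) = √100 = 10
|RS| = √((-21)² + (20)²) = √841 = 29
|ST| = √((-12)² + (-9)²) = √225 = 15
|TP| = √((-15)² + (-8)²) = √289 = 17
Perimeter = 41 + 10 + 29 + 15 + 17 = 112.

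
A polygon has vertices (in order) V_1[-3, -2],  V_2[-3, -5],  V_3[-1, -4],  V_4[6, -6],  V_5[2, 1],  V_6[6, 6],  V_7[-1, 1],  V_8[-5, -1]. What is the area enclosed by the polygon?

47.5

Apply the surveyor's formula: 2A = Σ (x_i·y_{i+1} − x_{i+1}·y_i), indices taken mod 8.
V_1→V_2: (-3)(-5) − (-3)(-2) = 9
V_2→V_3: (-3)(-4) − (-1)(-5) = 7
V_3→V_4: (-1)(-6) − (6)(-4) = 30
V_4→V_5: (6)(1) − (2)(-6) = 18
V_5→V_6: (2)(6) − (6)(1) = 6
V_6→V_7: (6)(1) − (-1)(6) = 12
V_7→V_8: (-1)(-1) − (-5)(1) = 6
V_8→V_1: (-5)(-2) − (-3)(-1) = 7
Σ = 95
Area = |Σ|/2 = 47.5.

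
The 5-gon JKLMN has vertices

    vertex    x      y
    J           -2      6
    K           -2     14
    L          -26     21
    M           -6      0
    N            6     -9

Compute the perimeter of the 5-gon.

94

|JK| = √((0)² + (8)²) = √64 = 8
|KL| = √((-24)² + (7)²) = √625 = 25
|LM| = √((20)² + (-21)²) = √841 = 29
|MN| = √((12)² + (-9)²) = √225 = 15
|NJ| = √((-8)² + (15)²) = √289 = 17
Perimeter = 8 + 25 + 29 + 15 + 17 = 94.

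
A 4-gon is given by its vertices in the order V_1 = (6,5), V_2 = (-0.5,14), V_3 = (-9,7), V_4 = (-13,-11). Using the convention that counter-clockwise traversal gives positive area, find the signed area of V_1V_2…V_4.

Apply the shoelace (surveyor's) formula: 2A = Σ (x_i·y_{i+1} − x_{i+1}·y_i), indices taken mod 4.
V_1→V_2: (6)(14) − (-0.5)(5) = 86.5
V_2→V_3: (-0.5)(7) − (-9)(14) = 122.5
V_3→V_4: (-9)(-11) − (-13)(7) = 190
V_4→V_1: (-13)(5) − (6)(-11) = 1
Σ = 400
Signed area = Σ/2 = 200 (positive ⇒ counter-clockwise traversal).

200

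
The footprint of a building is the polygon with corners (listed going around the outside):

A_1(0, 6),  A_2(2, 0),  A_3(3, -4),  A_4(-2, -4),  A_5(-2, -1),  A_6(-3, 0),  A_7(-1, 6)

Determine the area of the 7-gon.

Apply the shoelace formula: 2A = Σ (x_i·y_{i+1} − x_{i+1}·y_i), indices taken mod 7.
Σ = (-12) + (-8) + (-20) + (-6) + (-3) + (-18) + (-6) = -73
Area = |Σ|/2 = 36.5.

36.5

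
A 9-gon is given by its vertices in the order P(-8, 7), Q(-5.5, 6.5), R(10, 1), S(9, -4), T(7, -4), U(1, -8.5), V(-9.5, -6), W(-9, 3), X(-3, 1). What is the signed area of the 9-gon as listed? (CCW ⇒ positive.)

Apply the surveyor's formula: 2A = Σ (x_i·y_{i+1} − x_{i+1}·y_i), indices taken mod 9.
Σ = (-13.5) + (-70.5) + (-49) + (-8) + (-55.5) + (-86.75) + (-82.5) + (0) + (-13) = -378.75
Signed area = Σ/2 = -189.375 (negative ⇒ clockwise traversal).

-189.375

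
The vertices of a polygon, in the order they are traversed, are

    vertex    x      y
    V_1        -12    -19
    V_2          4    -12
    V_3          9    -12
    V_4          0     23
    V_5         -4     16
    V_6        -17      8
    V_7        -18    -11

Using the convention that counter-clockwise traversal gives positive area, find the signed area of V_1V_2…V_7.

680

Apply the shoelace formula: 2A = Σ (x_i·y_{i+1} − x_{i+1}·y_i), indices taken mod 7.
Cross-terms: 220, 60, 207, 92, 240, 331, 210  ⇒  Σ = 1360
Signed area = Σ/2 = 680 (positive ⇒ counter-clockwise traversal).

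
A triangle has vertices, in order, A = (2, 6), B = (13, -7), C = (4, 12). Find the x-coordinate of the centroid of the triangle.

19/3

Apply the shoelace formula. First the cross-terms c_i = x_i·y_{i+1} − x_{i+1}·y_i:
  -92, 184, 0  ⇒  2A = 92, A = 46.
Then Σ (x_i + x_{i+1})·c_i = 1748, so x̄ = 1748 / (6·46) = 19/3.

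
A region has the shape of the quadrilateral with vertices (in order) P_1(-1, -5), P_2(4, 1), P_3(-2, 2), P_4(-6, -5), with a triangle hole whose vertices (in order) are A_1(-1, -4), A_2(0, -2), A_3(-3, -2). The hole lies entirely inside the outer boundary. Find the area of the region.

Outer boundary:
Apply the shoelace (surveyor's) formula: 2A = Σ (x_i·y_{i+1} − x_{i+1}·y_i), indices taken mod 4.
P_1→P_2: (-1)(1) − (4)(-5) = 19
P_2→P_3: (4)(2) − (-2)(1) = 10
P_3→P_4: (-2)(-5) − (-6)(2) = 22
P_4→P_1: (-6)(-5) − (-1)(-5) = 25
Σ = 76
Area = |Σ|/2 = 38.
Hole:
Apply the surveyor's formula: 2A = Σ (x_i·y_{i+1} − x_{i+1}·y_i), indices taken mod 3.
A_1→A_2: (-1)(-2) − (0)(-4) = 2
A_2→A_3: (0)(-2) − (-3)(-2) = -6
A_3→A_1: (-3)(-4) − (-1)(-2) = 10
Σ = 6
Area = |Σ|/2 = 3.
Net area = 38 − 3 = 35.

35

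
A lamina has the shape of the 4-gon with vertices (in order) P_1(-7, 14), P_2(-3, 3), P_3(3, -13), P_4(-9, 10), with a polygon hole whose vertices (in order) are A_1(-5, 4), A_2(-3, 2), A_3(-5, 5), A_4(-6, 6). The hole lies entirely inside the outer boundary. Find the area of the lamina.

Outer boundary:
Σ = (21) + (30) + (-87) + (-56) = -92
Area = |Σ|/2 = 46.
Hole:
Apply Gauss's area formula: 2A = Σ (x_i·y_{i+1} − x_{i+1}·y_i), indices taken mod 4.
Σ = (2) + (-5) + (0) + (6) = 3
Area = |Σ|/2 = 1.5.
Net area = 46 − 1.5 = 44.5.

44.5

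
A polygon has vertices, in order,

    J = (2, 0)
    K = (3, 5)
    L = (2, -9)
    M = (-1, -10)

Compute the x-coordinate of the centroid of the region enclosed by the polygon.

Apply the surveyor's formula. First the cross-terms c_i = x_i·y_{i+1} − x_{i+1}·y_i:
  10, -37, -29, 20  ⇒  2A = -36, A = -18.
Then Σ (x_i + x_{i+1})·c_i = -144, so x̄ = -144 / (6·(-18)) = 4/3.

4/3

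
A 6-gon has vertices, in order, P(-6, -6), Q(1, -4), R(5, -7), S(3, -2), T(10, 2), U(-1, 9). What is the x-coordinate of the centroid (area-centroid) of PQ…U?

Apply the shoelace formula. First the cross-terms c_i = x_i·y_{i+1} − x_{i+1}·y_i:
  30, 13, 11, 26, 92, 60  ⇒  2A = 232, A = 116.
Then Σ (x_i + x_{i+1})·c_i = 762, so x̄ = 762 / (6·116) = 127/116.

127/116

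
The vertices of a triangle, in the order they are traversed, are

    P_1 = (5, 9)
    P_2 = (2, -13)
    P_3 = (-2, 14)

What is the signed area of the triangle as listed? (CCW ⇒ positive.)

-84.5

P_1→P_2: (5)(-13) − (2)(9) = -83
P_2→P_3: (2)(14) − (-2)(-13) = 2
P_3→P_1: (-2)(9) − (5)(14) = -88
Σ = -169
Signed area = Σ/2 = -84.5 (negative ⇒ clockwise traversal).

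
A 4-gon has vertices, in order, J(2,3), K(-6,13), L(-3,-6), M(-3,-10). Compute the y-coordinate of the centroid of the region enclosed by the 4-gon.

160/71

Apply the shoelace formula. First the cross-terms c_i = x_i·y_{i+1} − x_{i+1}·y_i:
  44, 75, 12, 11  ⇒  2A = 142, A = 71.
Then Σ (y_i + y_{i+1})·c_i = 960, so ȳ = 960 / (6·71) = 160/71.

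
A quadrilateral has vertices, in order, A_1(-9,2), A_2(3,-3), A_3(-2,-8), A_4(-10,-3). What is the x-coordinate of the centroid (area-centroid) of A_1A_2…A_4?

-25/6

Apply Gauss's area formula. First the cross-terms c_i = x_i·y_{i+1} − x_{i+1}·y_i:
  21, -30, -74, -47  ⇒  2A = -130, A = -65.
Then Σ (x_i + x_{i+1})·c_i = 1625, so x̄ = 1625 / (6·(-65)) = -25/6.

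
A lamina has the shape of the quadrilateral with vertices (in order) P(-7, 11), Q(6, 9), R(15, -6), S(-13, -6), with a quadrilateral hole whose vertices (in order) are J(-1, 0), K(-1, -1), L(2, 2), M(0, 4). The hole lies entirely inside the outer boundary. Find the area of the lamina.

Outer boundary:
P→Q: (-7)(9) − (6)(11) = -129
Q→R: (6)(-6) − (15)(9) = -171
R→S: (15)(-6) − (-13)(-6) = -168
S→P: (-13)(11) − (-7)(-6) = -185
Σ = -653
Area = |Σ|/2 = 326.5.
Hole:
Apply the shoelace formula: 2A = Σ (x_i·y_{i+1} − x_{i+1}·y_i), indices taken mod 4.
J→K: (-1)(-1) − (-1)(0) = 1
K→L: (-1)(2) − (2)(-1) = 0
L→M: (2)(4) − (0)(2) = 8
M→J: (0)(0) − (-1)(4) = 4
Σ = 13
Area = |Σ|/2 = 6.5.
Net area = 326.5 − 6.5 = 320.

320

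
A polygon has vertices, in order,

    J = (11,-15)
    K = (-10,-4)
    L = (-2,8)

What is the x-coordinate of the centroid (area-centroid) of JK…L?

-1/3

Apply the surveyor's formula. First the cross-terms c_i = x_i·y_{i+1} − x_{i+1}·y_i:
  -194, -88, -58  ⇒  2A = -340, A = -170.
Then Σ (x_i + x_{i+1})·c_i = 340, so x̄ = 340 / (6·(-170)) = -1/3.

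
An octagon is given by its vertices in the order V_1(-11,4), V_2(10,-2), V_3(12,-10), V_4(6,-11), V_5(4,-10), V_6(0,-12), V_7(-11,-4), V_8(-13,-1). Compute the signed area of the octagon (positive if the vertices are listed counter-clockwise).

Σ = (-18) + (-76) + (-72) + (-16) + (-48) + (-132) + (-41) + (-63) = -466
Signed area = Σ/2 = -233 (negative ⇒ clockwise traversal).

-233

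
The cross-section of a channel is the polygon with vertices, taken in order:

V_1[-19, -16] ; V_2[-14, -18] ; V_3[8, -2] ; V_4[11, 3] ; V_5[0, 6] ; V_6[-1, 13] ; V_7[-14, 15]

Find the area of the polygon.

542

Apply the shoelace (surveyor's) formula: 2A = Σ (x_i·y_{i+1} − x_{i+1}·y_i), indices taken mod 7.
V_1→V_2: (-19)(-18) − (-14)(-16) = 118
V_2→V_3: (-14)(-2) − (8)(-18) = 172
V_3→V_4: (8)(3) − (11)(-2) = 46
V_4→V_5: (11)(6) − (0)(3) = 66
V_5→V_6: (0)(13) − (-1)(6) = 6
V_6→V_7: (-1)(15) − (-14)(13) = 167
V_7→V_1: (-14)(-16) − (-19)(15) = 509
Σ = 1084
Area = |Σ|/2 = 542.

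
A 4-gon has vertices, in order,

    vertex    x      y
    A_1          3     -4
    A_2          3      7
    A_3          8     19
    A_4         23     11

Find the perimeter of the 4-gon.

66

|A_1A_2| = √((0)² + (11)²) = √121 = 11
|A_2A_3| = √((5)² + (12)²) = √169 = 13
|A_3A_4| = √((15)² + (-8)²) = √289 = 17
|A_4A_1| = √((-20)² + (-15)²) = √625 = 25
Perimeter = 11 + 13 + 17 + 25 = 66.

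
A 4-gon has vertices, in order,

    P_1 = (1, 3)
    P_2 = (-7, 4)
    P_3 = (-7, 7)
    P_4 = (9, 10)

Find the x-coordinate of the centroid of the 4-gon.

-1/7

Apply Gauss's area formula. First the cross-terms c_i = x_i·y_{i+1} − x_{i+1}·y_i:
  25, -21, -133, 17  ⇒  2A = -112, A = -56.
Then Σ (x_i + x_{i+1})·c_i = 48, so x̄ = 48 / (6·(-56)) = -1/7.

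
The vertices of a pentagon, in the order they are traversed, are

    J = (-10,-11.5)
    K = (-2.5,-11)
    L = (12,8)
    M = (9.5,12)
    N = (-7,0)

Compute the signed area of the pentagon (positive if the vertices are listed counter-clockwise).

Apply the shoelace formula: 2A = Σ (x_i·y_{i+1} − x_{i+1}·y_i), indices taken mod 5.
Cross-terms: 81.25, 112, 68, 84, 80.5  ⇒  Σ = 425.75
Signed area = Σ/2 = 212.875 (positive ⇒ counter-clockwise traversal).

212.875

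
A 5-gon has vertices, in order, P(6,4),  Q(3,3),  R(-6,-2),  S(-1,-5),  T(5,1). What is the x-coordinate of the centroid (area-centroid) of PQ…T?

Apply the shoelace (surveyor's) formula. First the cross-terms c_i = x_i·y_{i+1} − x_{i+1}·y_i:
  6, 12, 28, 24, 14  ⇒  2A = 84, A = 42.
Then Σ (x_i + x_{i+1})·c_i = 72, so x̄ = 72 / (6·42) = 2/7.

2/7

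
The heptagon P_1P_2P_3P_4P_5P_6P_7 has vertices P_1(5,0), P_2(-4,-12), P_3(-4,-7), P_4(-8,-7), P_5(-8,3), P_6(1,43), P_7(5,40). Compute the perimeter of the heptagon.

120

|P_1P_2| = √((-9)² + (-12)²) = √225 = 15
|P_2P_3| = √((0)² + (5)²) = √25 = 5
|P_3P_4| = √((-4)² + (0)²) = √16 = 4
|P_4P_5| = √((0)² + (10)²) = √100 = 10
|P_5P_6| = √((9)² + (40)²) = √1681 = 41
|P_6P_7| = √((4)² + (-3)²) = √25 = 5
|P_7P_1| = √((0)² + (-40)²) = √1600 = 40
Perimeter = 15 + 5 + 4 + 10 + 41 + 5 + 40 = 120.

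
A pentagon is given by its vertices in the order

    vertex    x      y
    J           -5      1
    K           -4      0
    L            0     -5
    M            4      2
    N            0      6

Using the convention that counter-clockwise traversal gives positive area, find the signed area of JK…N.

Apply Gauss's area formula: 2A = Σ (x_i·y_{i+1} − x_{i+1}·y_i), indices taken mod 5.
Σ = (4) + (20) + (20) + (24) + (30) = 98
Signed area = Σ/2 = 49 (positive ⇒ counter-clockwise traversal).

49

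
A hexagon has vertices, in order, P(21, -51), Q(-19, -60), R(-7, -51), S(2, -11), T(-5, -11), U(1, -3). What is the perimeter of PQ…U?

|PQ| = √((-40)² + (-9)²) = √1681 = 41
|QR| = √((12)² + (9)²) = √225 = 15
|RS| = √((9)² + (40)²) = √1681 = 41
|ST| = √((-7)² + (0)²) = √49 = 7
|TU| = √((6)² + (8)²) = √100 = 10
|UP| = √((20)² + (-48)²) = √2704 = 52
Perimeter = 41 + 15 + 41 + 7 + 10 + 52 = 166.

166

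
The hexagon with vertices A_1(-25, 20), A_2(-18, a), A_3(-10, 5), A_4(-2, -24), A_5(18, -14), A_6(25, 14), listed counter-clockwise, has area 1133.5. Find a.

The doubled signed area Σ (x_i y_{i+1} − x_{i+1} y_i) is linear in a.
With a=0 it equals 2432; the coefficient of a is -15 (from the two edges through A_2).
So -15·a + 2432 = 2·1133.5 = 2267 ⇒ a = 11.

11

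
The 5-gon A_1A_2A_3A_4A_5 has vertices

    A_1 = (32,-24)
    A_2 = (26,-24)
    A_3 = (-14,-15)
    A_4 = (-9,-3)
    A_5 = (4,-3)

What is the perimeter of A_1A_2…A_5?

|A_1A_2| = √((-6)² + (0)²) = √36 = 6
|A_2A_3| = √((-40)² + (9)²) = √1681 = 41
|A_3A_4| = √((5)² + (12)²) = √169 = 13
|A_4A_5| = √((13)² + (0)²) = √169 = 13
|A_5A_1| = √((28)² + (-21)²) = √1225 = 35
Perimeter = 6 + 41 + 13 + 13 + 35 = 108.

108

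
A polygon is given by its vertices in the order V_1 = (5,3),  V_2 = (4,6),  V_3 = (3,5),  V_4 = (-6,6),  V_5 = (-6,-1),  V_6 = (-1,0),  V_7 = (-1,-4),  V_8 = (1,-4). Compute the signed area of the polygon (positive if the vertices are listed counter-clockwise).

72

V_1→V_2: (5)(6) − (4)(3) = 18
V_2→V_3: (4)(5) − (3)(6) = 2
V_3→V_4: (3)(6) − (-6)(5) = 48
V_4→V_5: (-6)(-1) − (-6)(6) = 42
V_5→V_6: (-6)(0) − (-1)(-1) = -1
V_6→V_7: (-1)(-4) − (-1)(0) = 4
V_7→V_8: (-1)(-4) − (1)(-4) = 8
V_8→V_1: (1)(3) − (5)(-4) = 23
Σ = 144
Signed area = Σ/2 = 72 (positive ⇒ counter-clockwise traversal).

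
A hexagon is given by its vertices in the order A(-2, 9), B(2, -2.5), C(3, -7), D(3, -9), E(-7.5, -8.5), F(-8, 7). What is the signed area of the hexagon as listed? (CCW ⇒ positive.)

-148.5

Apply the shoelace (surveyor's) formula: 2A = Σ (x_i·y_{i+1} − x_{i+1}·y_i), indices taken mod 6.
Σ = (-13) + (-6.5) + (-6) + (-93) + (-120.5) + (-58) = -297
Signed area = Σ/2 = -148.5 (negative ⇒ clockwise traversal).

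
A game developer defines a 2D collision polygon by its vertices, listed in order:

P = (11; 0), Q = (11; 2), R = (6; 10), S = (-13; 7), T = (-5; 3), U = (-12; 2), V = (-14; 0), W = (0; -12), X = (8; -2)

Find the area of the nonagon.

314

Apply Gauss's area formula: 2A = Σ (x_i·y_{i+1} − x_{i+1}·y_i), indices taken mod 9.
P→Q: (11)(2) − (11)(0) = 22
Q→R: (11)(10) − (6)(2) = 98
R→S: (6)(7) − (-13)(10) = 172
S→T: (-13)(3) − (-5)(7) = -4
T→U: (-5)(2) − (-12)(3) = 26
U→V: (-12)(0) − (-14)(2) = 28
V→W: (-14)(-12) − (0)(0) = 168
W→X: (0)(-2) − (8)(-12) = 96
X→P: (8)(0) − (11)(-2) = 22
Σ = 628
Area = |Σ|/2 = 314.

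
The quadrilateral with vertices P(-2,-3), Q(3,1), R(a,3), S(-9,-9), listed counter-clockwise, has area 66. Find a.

The doubled signed area Σ (x_i y_{i+1} − x_{i+1} y_i) is linear in a.
With a=0 it equals 52; the coefficient of a is -10 (from the two edges through R).
So -10·a + 52 = 2·66 = 132 ⇒ a = -8.

-8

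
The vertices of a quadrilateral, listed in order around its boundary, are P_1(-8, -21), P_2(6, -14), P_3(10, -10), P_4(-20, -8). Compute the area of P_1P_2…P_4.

197

Apply the shoelace (surveyor's) formula: 2A = Σ (x_i·y_{i+1} − x_{i+1}·y_i), indices taken mod 4.
Σ = (238) + (80) + (-280) + (356) = 394
Area = |Σ|/2 = 197.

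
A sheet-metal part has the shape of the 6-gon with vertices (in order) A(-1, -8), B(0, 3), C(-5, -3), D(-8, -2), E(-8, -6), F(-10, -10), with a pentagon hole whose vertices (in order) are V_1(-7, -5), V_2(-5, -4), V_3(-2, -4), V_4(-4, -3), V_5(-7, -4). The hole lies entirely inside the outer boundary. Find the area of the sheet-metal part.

Outer boundary:
A→B: (-1)(3) − (0)(-8) = -3
B→C: (0)(-3) − (-5)(3) = 15
C→D: (-5)(-2) − (-8)(-3) = -14
D→E: (-8)(-6) − (-8)(-2) = 32
E→F: (-8)(-10) − (-10)(-6) = 20
F→A: (-10)(-8) − (-1)(-10) = 70
Σ = 120
Area = |Σ|/2 = 60.
Hole:
Apply Gauss's area formula: 2A = Σ (x_i·y_{i+1} − x_{i+1}·y_i), indices taken mod 5.
V_1→V_2: (-7)(-4) − (-5)(-5) = 3
V_2→V_3: (-5)(-4) − (-2)(-4) = 12
V_3→V_4: (-2)(-3) − (-4)(-4) = -10
V_4→V_5: (-4)(-4) − (-7)(-3) = -5
V_5→V_1: (-7)(-5) − (-7)(-4) = 7
Σ = 7
Area = |Σ|/2 = 3.5.
Net area = 60 − 3.5 = 56.5.

56.5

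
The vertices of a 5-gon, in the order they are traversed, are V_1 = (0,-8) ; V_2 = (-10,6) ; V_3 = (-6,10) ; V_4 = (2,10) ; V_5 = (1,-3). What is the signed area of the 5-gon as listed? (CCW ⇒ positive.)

Apply the shoelace (surveyor's) formula: 2A = Σ (x_i·y_{i+1} − x_{i+1}·y_i), indices taken mod 5.
V_1→V_2: (0)(6) − (-10)(-8) = -80
V_2→V_3: (-10)(10) − (-6)(6) = -64
V_3→V_4: (-6)(10) − (2)(10) = -80
V_4→V_5: (2)(-3) − (1)(10) = -16
V_5→V_1: (1)(-8) − (0)(-3) = -8
Σ = -248
Signed area = Σ/2 = -124 (negative ⇒ clockwise traversal).

-124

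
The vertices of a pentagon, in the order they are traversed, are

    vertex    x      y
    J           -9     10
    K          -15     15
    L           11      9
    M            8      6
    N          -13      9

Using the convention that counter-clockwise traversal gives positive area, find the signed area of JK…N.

Σ = (15) + (-300) + (-6) + (150) + (-49) = -190
Signed area = Σ/2 = -95 (negative ⇒ clockwise traversal).

-95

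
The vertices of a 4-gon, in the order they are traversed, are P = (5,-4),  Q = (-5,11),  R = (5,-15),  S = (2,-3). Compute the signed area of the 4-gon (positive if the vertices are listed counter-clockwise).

Cross-terms: 35, 20, 15, 7  ⇒  Σ = 77
Signed area = Σ/2 = 38.5 (positive ⇒ counter-clockwise traversal).

38.5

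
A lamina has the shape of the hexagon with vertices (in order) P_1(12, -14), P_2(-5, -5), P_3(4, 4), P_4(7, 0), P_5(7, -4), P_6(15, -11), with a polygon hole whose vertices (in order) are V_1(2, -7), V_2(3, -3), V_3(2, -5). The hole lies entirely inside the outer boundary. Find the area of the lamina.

139.5

Outer boundary:
Apply the surveyor's formula: 2A = Σ (x_i·y_{i+1} − x_{i+1}·y_i), indices taken mod 6.
P_1→P_2: (12)(-5) − (-5)(-14) = -130
P_2→P_3: (-5)(4) − (4)(-5) = 0
P_3→P_4: (4)(0) − (7)(4) = -28
P_4→P_5: (7)(-4) − (7)(0) = -28
P_5→P_6: (7)(-11) − (15)(-4) = -17
P_6→P_1: (15)(-14) − (12)(-11) = -78
Σ = -281
Area = |Σ|/2 = 140.5.
Hole:
Apply the surveyor's formula: 2A = Σ (x_i·y_{i+1} − x_{i+1}·y_i), indices taken mod 3.
V_1→V_2: (2)(-3) − (3)(-7) = 15
V_2→V_3: (3)(-5) − (2)(-3) = -9
V_3→V_1: (2)(-7) − (2)(-5) = -4
Σ = 2
Area = |Σ|/2 = 1.
Net area = 140.5 − 1 = 139.5.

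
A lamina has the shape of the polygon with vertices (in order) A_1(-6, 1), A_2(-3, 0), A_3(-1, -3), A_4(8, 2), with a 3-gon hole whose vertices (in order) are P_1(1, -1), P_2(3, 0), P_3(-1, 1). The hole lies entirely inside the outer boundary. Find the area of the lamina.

Outer boundary:
Apply the shoelace (surveyor's) formula: 2A = Σ (x_i·y_{i+1} − x_{i+1}·y_i), indices taken mod 4.
Σ = (3) + (9) + (22) + (20) = 54
Area = |Σ|/2 = 27.
Hole:
Apply the shoelace (surveyor's) formula: 2A = Σ (x_i·y_{i+1} − x_{i+1}·y_i), indices taken mod 3.
P_1→P_2: (1)(0) − (3)(-1) = 3
P_2→P_3: (3)(1) − (-1)(0) = 3
P_3→P_1: (-1)(-1) − (1)(1) = 0
Σ = 6
Area = |Σ|/2 = 3.
Net area = 27 − 3 = 24.

24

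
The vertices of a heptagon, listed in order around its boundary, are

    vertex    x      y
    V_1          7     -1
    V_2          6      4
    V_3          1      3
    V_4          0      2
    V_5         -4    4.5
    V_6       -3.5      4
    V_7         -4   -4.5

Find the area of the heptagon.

62.5

Apply the surveyor's formula: 2A = Σ (x_i·y_{i+1} − x_{i+1}·y_i), indices taken mod 7.
Σ = (34) + (14) + (2) + (8) + (-0.25) + (31.75) + (35.5) = 125
Area = |Σ|/2 = 62.5.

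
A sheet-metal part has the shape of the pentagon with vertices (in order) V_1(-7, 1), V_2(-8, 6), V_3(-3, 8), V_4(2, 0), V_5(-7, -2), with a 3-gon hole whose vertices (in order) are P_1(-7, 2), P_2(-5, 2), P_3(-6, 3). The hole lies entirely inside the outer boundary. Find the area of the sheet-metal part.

59.5

Outer boundary:
Apply Gauss's area formula: 2A = Σ (x_i·y_{i+1} − x_{i+1}·y_i), indices taken mod 5.
V_1→V_2: (-7)(6) − (-8)(1) = -34
V_2→V_3: (-8)(8) − (-3)(6) = -46
V_3→V_4: (-3)(0) − (2)(8) = -16
V_4→V_5: (2)(-2) − (-7)(0) = -4
V_5→V_1: (-7)(1) − (-7)(-2) = -21
Σ = -121
Area = |Σ|/2 = 60.5.
Hole:
Cross-terms: -4, -3, 9  ⇒  Σ = 2
Area = |Σ|/2 = 1.
Net area = 60.5 − 1 = 59.5.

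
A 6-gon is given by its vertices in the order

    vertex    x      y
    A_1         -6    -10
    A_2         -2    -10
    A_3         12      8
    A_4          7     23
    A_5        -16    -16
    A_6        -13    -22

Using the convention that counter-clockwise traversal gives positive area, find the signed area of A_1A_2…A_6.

Apply Gauss's area formula: 2A = Σ (x_i·y_{i+1} − x_{i+1}·y_i), indices taken mod 6.
A_1→A_2: (-6)(-10) − (-2)(-10) = 40
A_2→A_3: (-2)(8) − (12)(-10) = 104
A_3→A_4: (12)(23) − (7)(8) = 220
A_4→A_5: (7)(-16) − (-16)(23) = 256
A_5→A_6: (-16)(-22) − (-13)(-16) = 144
A_6→A_1: (-13)(-10) − (-6)(-22) = -2
Σ = 762
Signed area = Σ/2 = 381 (positive ⇒ counter-clockwise traversal).

381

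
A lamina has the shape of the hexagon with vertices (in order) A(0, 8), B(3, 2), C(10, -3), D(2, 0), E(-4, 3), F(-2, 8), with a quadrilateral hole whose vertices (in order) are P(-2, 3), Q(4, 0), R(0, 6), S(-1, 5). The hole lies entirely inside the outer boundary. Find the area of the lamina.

Outer boundary:
Apply Gauss's area formula: 2A = Σ (x_i·y_{i+1} − x_{i+1}·y_i), indices taken mod 6.
Σ = (-24) + (-29) + (6) + (6) + (-26) + (-16) = -83
Area = |Σ|/2 = 41.5.
Hole:
Apply Gauss's area formula: 2A = Σ (x_i·y_{i+1} − x_{i+1}·y_i), indices taken mod 4.
P→Q: (-2)(0) − (4)(3) = -12
Q→R: (4)(6) − (0)(0) = 24
R→S: (0)(5) − (-1)(6) = 6
S→P: (-1)(3) − (-2)(5) = 7
Σ = 25
Area = |Σ|/2 = 12.5.
Net area = 41.5 − 12.5 = 29.

29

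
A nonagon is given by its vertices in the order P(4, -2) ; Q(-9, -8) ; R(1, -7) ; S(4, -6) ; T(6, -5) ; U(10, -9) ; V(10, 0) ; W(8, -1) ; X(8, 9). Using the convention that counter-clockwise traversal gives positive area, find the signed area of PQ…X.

81.5

Apply the surveyor's formula: 2A = Σ (x_i·y_{i+1} − x_{i+1}·y_i), indices taken mod 9.
Σ = (-50) + (71) + (22) + (16) + (-4) + (90) + (-10) + (80) + (-52) = 163
Signed area = Σ/2 = 81.5 (positive ⇒ counter-clockwise traversal).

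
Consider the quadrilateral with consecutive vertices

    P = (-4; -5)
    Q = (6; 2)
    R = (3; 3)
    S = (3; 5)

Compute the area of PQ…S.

Apply the surveyor's formula: 2A = Σ (x_i·y_{i+1} − x_{i+1}·y_i), indices taken mod 4.
P→Q: (-4)(2) − (6)(-5) = 22
Q→R: (6)(3) − (3)(2) = 12
R→S: (3)(5) − (3)(3) = 6
S→P: (3)(-5) − (-4)(5) = 5
Σ = 45
Area = |Σ|/2 = 22.5.

22.5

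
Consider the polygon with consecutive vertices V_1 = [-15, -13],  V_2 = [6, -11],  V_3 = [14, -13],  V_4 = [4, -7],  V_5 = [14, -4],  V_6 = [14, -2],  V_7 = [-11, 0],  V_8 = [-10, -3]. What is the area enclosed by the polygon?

239.5

Apply the shoelace (surveyor's) formula: 2A = Σ (x_i·y_{i+1} − x_{i+1}·y_i), indices taken mod 8.
V_1→V_2: (-15)(-11) − (6)(-13) = 243
V_2→V_3: (6)(-13) − (14)(-11) = 76
V_3→V_4: (14)(-7) − (4)(-13) = -46
V_4→V_5: (4)(-4) − (14)(-7) = 82
V_5→V_6: (14)(-2) − (14)(-4) = 28
V_6→V_7: (14)(0) − (-11)(-2) = -22
V_7→V_8: (-11)(-3) − (-10)(0) = 33
V_8→V_1: (-10)(-13) − (-15)(-3) = 85
Σ = 479
Area = |Σ|/2 = 239.5.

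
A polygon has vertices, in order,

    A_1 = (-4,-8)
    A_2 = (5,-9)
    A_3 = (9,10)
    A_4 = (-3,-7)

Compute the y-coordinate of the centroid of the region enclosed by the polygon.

Apply the surveyor's formula. First the cross-terms c_i = x_i·y_{i+1} − x_{i+1}·y_i:
  76, 131, -33, -4  ⇒  2A = 170, A = 85.
Then Σ (y_i + y_{i+1})·c_i = -1200, so ȳ = -1200 / (6·85) = -40/17.

-40/17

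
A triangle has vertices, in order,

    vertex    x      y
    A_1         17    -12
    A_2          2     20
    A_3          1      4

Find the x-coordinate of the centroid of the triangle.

Apply the shoelace (surveyor's) formula. First the cross-terms c_i = x_i·y_{i+1} − x_{i+1}·y_i:
  364, -12, -80  ⇒  2A = 272, A = 136.
Then Σ (x_i + x_{i+1})·c_i = 5440, so x̄ = 5440 / (6·136) = 20/3.

20/3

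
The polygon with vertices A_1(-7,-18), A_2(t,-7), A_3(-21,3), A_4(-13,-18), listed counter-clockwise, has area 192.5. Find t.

-2

The doubled signed area Σ (x_i y_{i+1} − x_{i+1} y_i) is linear in t.
With t=0 it equals 427; the coefficient of t is 21 (from the two edges through A_2).
So 21·t + 427 = 2·192.5 = 385 ⇒ t = -2.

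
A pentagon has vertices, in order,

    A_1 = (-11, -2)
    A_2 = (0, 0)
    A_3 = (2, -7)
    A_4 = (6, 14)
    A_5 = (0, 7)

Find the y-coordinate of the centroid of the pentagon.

251/81

Apply the surveyor's formula. First the cross-terms c_i = x_i·y_{i+1} − x_{i+1}·y_i:
  0, 0, 70, 42, 77  ⇒  2A = 189, A = 94.5.
Then Σ (y_i + y_{i+1})·c_i = 1757, so ȳ = 1757 / (6·94.5) = 251/81.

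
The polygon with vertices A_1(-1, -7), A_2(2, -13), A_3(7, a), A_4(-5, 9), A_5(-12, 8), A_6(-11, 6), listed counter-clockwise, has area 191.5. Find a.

5

The doubled signed area Σ (x_i y_{i+1} − x_{i+1} y_i) is linear in a.
With a=0 it equals 348; the coefficient of a is 7 (from the two edges through A_3).
So 7·a + 348 = 2·191.5 = 383 ⇒ a = 5.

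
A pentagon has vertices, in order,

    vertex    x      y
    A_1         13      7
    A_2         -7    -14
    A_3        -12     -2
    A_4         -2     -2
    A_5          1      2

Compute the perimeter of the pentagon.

70

|A_1A_2| = √((-20)² + (-21)²) = √841 = 29
|A_2A_3| = √((-5)² + (12)²) = √169 = 13
|A_3A_4| = √((10)² + (0)²) = √100 = 10
|A_4A_5| = √((3)² + (4)²) = √25 = 5
|A_5A_1| = √((12)² + (5)²) = √169 = 13
Perimeter = 29 + 13 + 10 + 5 + 13 = 70.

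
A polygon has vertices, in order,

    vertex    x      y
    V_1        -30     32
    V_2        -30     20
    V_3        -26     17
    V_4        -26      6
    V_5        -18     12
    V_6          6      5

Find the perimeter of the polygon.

108

|V_1V_2| = √((0)² + (-12)²) = √144 = 12
|V_2V_3| = √((4)² + (-3)²) = √25 = 5
|V_3V_4| = √((0)² + (-11)²) = √121 = 11
|V_4V_5| = √((8)² + (6)²) = √100 = 10
|V_5V_6| = √((24)² + (-7)²) = √625 = 25
|V_6V_1| = √((-36)² + (27)²) = √2025 = 45
Perimeter = 12 + 5 + 11 + 10 + 25 + 45 = 108.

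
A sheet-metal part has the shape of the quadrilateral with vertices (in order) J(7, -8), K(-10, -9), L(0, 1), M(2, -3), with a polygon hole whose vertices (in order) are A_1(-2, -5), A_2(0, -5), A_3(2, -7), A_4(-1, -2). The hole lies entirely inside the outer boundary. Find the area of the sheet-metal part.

70

Outer boundary:
Apply the shoelace formula: 2A = Σ (x_i·y_{i+1} − x_{i+1}·y_i), indices taken mod 4.
J→K: (7)(-9) − (-10)(-8) = -143
K→L: (-10)(1) − (0)(-9) = -10
L→M: (0)(-3) − (2)(1) = -2
M→J: (2)(-8) − (7)(-3) = 5
Σ = -150
Area = |Σ|/2 = 75.
Hole:
Apply the surveyor's formula: 2A = Σ (x_i·y_{i+1} − x_{i+1}·y_i), indices taken mod 4.
Σ = (10) + (10) + (-11) + (1) = 10
Area = |Σ|/2 = 5.
Net area = 75 − 5 = 70.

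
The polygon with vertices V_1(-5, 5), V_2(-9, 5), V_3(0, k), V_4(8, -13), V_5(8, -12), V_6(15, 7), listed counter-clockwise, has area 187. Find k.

The doubled signed area Σ (x_i y_{i+1} − x_{i+1} y_i) is linear in k.
With k=0 it equals 374; the coefficient of k is -17 (from the two edges through V_3).
So -17·k + 374 = 2·187 = 374 ⇒ k = 0.

0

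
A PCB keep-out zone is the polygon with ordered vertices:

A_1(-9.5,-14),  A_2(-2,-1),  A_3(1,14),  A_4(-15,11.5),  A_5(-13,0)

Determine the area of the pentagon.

253.75

Apply Gauss's area formula: 2A = Σ (x_i·y_{i+1} − x_{i+1}·y_i), indices taken mod 5.
Σ = (-18.5) + (-27) + (221.5) + (149.5) + (182) = 507.5
Area = |Σ|/2 = 253.75.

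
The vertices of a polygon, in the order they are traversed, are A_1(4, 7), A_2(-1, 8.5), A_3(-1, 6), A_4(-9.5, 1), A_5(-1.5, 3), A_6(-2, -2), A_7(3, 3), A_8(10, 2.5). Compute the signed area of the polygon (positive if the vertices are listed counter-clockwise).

59.5

Apply the shoelace formula: 2A = Σ (x_i·y_{i+1} − x_{i+1}·y_i), indices taken mod 8.
Σ = (41) + (2.5) + (56) + (-27) + (9) + (0) + (-22.5) + (60) = 119
Signed area = Σ/2 = 59.5 (positive ⇒ counter-clockwise traversal).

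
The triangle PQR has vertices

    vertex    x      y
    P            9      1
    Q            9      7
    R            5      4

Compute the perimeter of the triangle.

|PQ| = √((0)² + (6)²) = √36 = 6
|QR| = √((-4)² + (-3)²) = √25 = 5
|RP| = √((4)² + (-3)²) = √25 = 5
Perimeter = 6 + 5 + 5 = 16.

16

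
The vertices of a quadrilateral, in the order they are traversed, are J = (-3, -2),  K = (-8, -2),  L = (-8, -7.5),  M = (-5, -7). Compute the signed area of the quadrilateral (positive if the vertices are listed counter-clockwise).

Σ = (-10) + (44) + (18.5) + (-11) = 41.5
Signed area = Σ/2 = 20.75 (positive ⇒ counter-clockwise traversal).

20.75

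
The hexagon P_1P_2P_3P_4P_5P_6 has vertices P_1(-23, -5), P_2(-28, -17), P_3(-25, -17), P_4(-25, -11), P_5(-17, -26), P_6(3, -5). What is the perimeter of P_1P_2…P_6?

94

|P_1P_2| = √((-5)² + (-12)²) = √169 = 13
|P_2P_3| = √((3)² + (0)²) = √9 = 3
|P_3P_4| = √((0)² + (6)²) = √36 = 6
|P_4P_5| = √((8)² + (-15)²) = √289 = 17
|P_5P_6| = √((20)² + (21)²) = √841 = 29
|P_6P_1| = √((-26)² + (0)²) = √676 = 26
Perimeter = 13 + 3 + 6 + 17 + 29 + 26 = 94.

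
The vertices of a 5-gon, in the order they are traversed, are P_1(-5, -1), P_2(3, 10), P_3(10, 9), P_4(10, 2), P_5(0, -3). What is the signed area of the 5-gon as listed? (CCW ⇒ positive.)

-117.5

Apply Gauss's area formula: 2A = Σ (x_i·y_{i+1} − x_{i+1}·y_i), indices taken mod 5.
Σ = (-47) + (-73) + (-70) + (-30) + (-15) = -235
Signed area = Σ/2 = -117.5 (negative ⇒ clockwise traversal).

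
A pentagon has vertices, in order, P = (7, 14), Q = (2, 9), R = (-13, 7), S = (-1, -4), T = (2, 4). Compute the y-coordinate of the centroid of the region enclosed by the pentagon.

Apply the shoelace (surveyor's) formula. First the cross-terms c_i = x_i·y_{i+1} − x_{i+1}·y_i:
  35, 131, 59, 4, 0  ⇒  2A = 229, A = 114.5.
Then Σ (y_i + y_{i+1})·c_i = 3078, so ȳ = 3078 / (6·114.5) = 1026/229.

1026/229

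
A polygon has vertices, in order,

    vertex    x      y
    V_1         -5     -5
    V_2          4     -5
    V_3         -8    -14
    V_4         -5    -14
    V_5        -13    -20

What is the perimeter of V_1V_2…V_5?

|V_1V_2| = √((9)² + (0)²) = √81 = 9
|V_2V_3| = √((-12)² + (-9)²) = √225 = 15
|V_3V_4| = √((3)² + (0)²) = √9 = 3
|V_4V_5| = √((-8)² + (-6)²) = √100 = 10
|V_5V_1| = √((8)² + (15)²) = √289 = 17
Perimeter = 9 + 15 + 3 + 10 + 17 = 54.

54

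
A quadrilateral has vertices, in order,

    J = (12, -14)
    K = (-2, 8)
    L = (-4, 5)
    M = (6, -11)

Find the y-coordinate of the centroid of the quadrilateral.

Apply the surveyor's formula. First the cross-terms c_i = x_i·y_{i+1} − x_{i+1}·y_i:
  68, 22, 14, 48  ⇒  2A = 152, A = 76.
Then Σ (y_i + y_{i+1})·c_i = -1406, so ȳ = -1406 / (6·76) = -37/12.

-37/12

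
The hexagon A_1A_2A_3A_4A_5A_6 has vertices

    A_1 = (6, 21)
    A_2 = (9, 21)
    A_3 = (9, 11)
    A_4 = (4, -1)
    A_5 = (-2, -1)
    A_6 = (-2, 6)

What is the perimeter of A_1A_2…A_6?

56

|A_1A_2| = √((3)² + (0)²) = √9 = 3
|A_2A_3| = √((0)² + (-10)²) = √100 = 10
|A_3A_4| = √((-5)² + (-12)²) = √169 = 13
|A_4A_5| = √((-6)² + (0)²) = √36 = 6
|A_5A_6| = √((0)² + (7)²) = √49 = 7
|A_6A_1| = √((8)² + (15)²) = √289 = 17
Perimeter = 3 + 10 + 13 + 6 + 7 + 17 = 56.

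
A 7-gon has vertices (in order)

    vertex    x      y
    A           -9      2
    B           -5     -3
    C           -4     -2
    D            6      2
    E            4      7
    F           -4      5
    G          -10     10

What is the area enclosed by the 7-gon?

100.5

Apply the shoelace formula: 2A = Σ (x_i·y_{i+1} − x_{i+1}·y_i), indices taken mod 7.
Σ = (37) + (-2) + (4) + (34) + (48) + (10) + (70) = 201
Area = |Σ|/2 = 100.5.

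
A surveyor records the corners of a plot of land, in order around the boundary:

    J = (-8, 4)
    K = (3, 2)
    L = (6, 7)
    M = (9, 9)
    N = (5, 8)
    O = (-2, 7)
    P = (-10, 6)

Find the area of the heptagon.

58

Apply Gauss's area formula: 2A = Σ (x_i·y_{i+1} − x_{i+1}·y_i), indices taken mod 7.
Σ = (-28) + (9) + (-9) + (27) + (51) + (58) + (8) = 116
Area = |Σ|/2 = 58.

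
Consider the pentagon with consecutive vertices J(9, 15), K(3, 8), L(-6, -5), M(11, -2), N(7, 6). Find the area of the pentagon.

Σ = (27) + (33) + (67) + (80) + (51) = 258
Area = |Σ|/2 = 129.

129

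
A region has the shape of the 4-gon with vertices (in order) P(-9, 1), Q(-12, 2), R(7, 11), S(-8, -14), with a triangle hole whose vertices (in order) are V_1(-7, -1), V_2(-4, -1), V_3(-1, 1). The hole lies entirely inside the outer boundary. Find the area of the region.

Outer boundary:
Apply the shoelace formula: 2A = Σ (x_i·y_{i+1} − x_{i+1}·y_i), indices taken mod 4.
Σ = (-6) + (-146) + (-10) + (-134) = -296
Area = |Σ|/2 = 148.
Hole:
Apply the shoelace formula: 2A = Σ (x_i·y_{i+1} − x_{i+1}·y_i), indices taken mod 3.
Σ = (3) + (-5) + (8) = 6
Area = |Σ|/2 = 3.
Net area = 148 − 3 = 145.

145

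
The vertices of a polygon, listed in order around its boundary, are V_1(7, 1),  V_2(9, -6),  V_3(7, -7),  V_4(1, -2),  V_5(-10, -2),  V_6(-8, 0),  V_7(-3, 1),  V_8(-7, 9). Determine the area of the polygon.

107.5

Apply the shoelace formula: 2A = Σ (x_i·y_{i+1} − x_{i+1}·y_i), indices taken mod 8.
Cross-terms: -51, -21, -7, -22, -16, -8, -20, -70  ⇒  Σ = -215
Area = |Σ|/2 = 107.5.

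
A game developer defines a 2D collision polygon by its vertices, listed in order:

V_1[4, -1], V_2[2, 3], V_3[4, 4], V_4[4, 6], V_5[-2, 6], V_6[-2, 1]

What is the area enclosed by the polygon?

31

Apply the shoelace formula: 2A = Σ (x_i·y_{i+1} − x_{i+1}·y_i), indices taken mod 6.
Cross-terms: 14, -4, 8, 36, 10, -2  ⇒  Σ = 62
Area = |Σ|/2 = 31.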